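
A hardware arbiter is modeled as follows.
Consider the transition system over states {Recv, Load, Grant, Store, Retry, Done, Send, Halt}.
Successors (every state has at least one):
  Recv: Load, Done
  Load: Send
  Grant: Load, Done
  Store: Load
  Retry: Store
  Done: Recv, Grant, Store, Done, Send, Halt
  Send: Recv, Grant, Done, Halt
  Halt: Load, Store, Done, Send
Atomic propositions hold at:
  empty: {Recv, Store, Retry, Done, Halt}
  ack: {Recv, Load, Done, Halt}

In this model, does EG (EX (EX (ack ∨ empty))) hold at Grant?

Yes

Sat(ack ∨ empty) = {Recv, Load, Store, Retry, Done, Halt}
Sat(EX (ack ∨ empty)) = {s : some successor in {Recv, Load, Store, Retry, Done, Halt}} = {Recv, Grant, Store, Retry, Done, Send, Halt}
Sat(EX (EX (ack ∨ empty))) = {s : some successor in {Recv, Grant, Store, Retry, Done, Send, Halt}} = {Recv, Load, Grant, Retry, Done, Send, Halt}
EG (EX (EX (ack ∨ empty))): greatest fixpoint, start Z0 = {Recv, Load, Grant, Retry, Done, Send, Halt}, keep only states in Sat with some successor in Z. Z1 = {Recv, Load, Grant, Done, Send, Halt}; fixed.
Sat(EG (EX (EX (ack ∨ empty)))) = {Recv, Load, Grant, Done, Send, Halt}
Grant ∈ Sat(EG (EX (EX (ack ∨ empty)))) = {Recv, Load, Grant, Done, Send, Halt}, so the formula holds at Grant.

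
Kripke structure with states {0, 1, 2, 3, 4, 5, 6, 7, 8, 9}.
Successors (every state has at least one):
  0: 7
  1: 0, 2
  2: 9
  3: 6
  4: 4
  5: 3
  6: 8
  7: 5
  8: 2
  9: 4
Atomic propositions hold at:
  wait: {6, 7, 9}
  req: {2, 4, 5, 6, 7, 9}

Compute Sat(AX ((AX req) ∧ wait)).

Sat(AX req) = {s : every successor in {2, 4, 5, 6, 7, 9}} = {0, 2, 3, 4, 7, 8, 9}
Sat((AX req) ∧ wait) = {7, 9}
Sat(AX ((AX req) ∧ wait)) = {s : every successor in {7, 9}} = {0, 2}

{0, 2}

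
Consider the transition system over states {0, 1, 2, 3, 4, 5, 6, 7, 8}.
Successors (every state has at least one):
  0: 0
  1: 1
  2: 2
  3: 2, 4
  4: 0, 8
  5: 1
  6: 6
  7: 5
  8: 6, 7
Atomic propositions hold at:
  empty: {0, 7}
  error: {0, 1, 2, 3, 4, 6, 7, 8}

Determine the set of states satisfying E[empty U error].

{0, 1, 2, 3, 4, 6, 7, 8}

E[empty U error]: least fixpoint, start Z0 = Sat(error) = {0, 1, 2, 3, 4, 6, 7, 8}, add states in Sat(empty) with some successor in Z. Already a fixed point.
Sat(E[empty U error]) = {0, 1, 2, 3, 4, 6, 7, 8}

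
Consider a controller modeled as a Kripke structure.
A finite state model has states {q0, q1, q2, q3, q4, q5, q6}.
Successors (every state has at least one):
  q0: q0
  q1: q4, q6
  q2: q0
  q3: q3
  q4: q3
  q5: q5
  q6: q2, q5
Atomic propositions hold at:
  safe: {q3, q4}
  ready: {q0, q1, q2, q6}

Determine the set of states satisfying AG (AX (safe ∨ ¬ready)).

Sat(¬ready) = {q3, q4, q5}
Sat(safe ∨ ¬ready) = {q3, q4, q5}
Sat(AX (safe ∨ ¬ready)) = {s : every successor in {q3, q4, q5}} = {q3, q4, q5}
AG (AX (safe ∨ ¬ready)): greatest fixpoint, start Z0 = {q3, q4, q5}, keep only states in Sat with every successor in Z. Already a fixed point.
Sat(AG (AX (safe ∨ ¬ready))) = {q3, q4, q5}

{q3, q4, q5}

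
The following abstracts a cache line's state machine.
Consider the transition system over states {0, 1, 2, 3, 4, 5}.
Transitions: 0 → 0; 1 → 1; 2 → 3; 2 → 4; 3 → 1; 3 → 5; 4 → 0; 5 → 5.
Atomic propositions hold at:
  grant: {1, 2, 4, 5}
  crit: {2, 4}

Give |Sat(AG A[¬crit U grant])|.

Sat(¬crit) = {0, 1, 3, 5}
A[¬crit U grant]: least fixpoint, start Z0 = Sat(grant) = {1, 2, 4, 5}, add states in Sat(¬crit) with every successor in Z. Z1 = {1, 2, 3, 4, 5}; fixed.
Sat(A[¬crit U grant]) = {1, 2, 3, 4, 5}
AG A[¬crit U grant]: greatest fixpoint, start Z0 = {1, 2, 3, 4, 5}, keep only states in Sat with every successor in Z. Z1 = {1, 2, 3, 5}; Z2 = {1, 3, 5}; fixed.
Sat(AG A[¬crit U grant]) = {1, 3, 5}
|Sat(AG A[¬crit U grant])| = |{1, 3, 5}| = 3.

3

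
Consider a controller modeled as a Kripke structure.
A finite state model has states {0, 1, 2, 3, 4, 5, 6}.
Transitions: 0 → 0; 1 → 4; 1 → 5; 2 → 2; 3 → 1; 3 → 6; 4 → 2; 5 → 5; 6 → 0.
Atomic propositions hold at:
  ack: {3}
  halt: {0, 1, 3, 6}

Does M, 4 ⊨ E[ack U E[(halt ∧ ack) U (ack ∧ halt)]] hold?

No

Sat(halt ∧ ack) = {3}
Sat(ack ∧ halt) = {3}
E[(halt ∧ ack) U (ack ∧ halt)]: least fixpoint, start Z0 = Sat((ack ∧ halt)) = {3}, add states in Sat(halt ∧ ack) with some successor in Z. Already a fixed point.
Sat(E[(halt ∧ ack) U (ack ∧ halt)]) = {3}
E[ack U E[(halt ∧ ack) U (ack ∧ halt)]]: least fixpoint, start Z0 = Sat(E[(halt ∧ ack) U (ack ∧ halt)]) = {3}, add states in Sat(ack) with some successor in Z. Already a fixed point.
Sat(E[ack U E[(halt ∧ ack) U (ack ∧ halt)]]) = {3}
4 ∉ Sat(E[ack U E[(halt ∧ ack) U (ack ∧ halt)]]) = {3}, so the formula does not hold at 4.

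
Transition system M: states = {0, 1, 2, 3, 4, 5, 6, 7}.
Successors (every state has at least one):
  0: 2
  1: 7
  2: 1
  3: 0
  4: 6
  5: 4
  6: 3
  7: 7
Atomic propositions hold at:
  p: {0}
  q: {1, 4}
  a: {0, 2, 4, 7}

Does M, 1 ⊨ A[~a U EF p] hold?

No

Sat(~a) = {1, 3, 5, 6}
EF p: least fixpoint, start Z0 = {0}, add states with some successor in Z. Z1 = {0, 3}; Z2 = {0, 3, 6}; Z3 = {0, 3, 4, 6}; Z4 = {0, 3, 4, 5, 6}; fixed.
Sat(EF p) = {0, 3, 4, 5, 6}
A[~a U EF p]: least fixpoint, start Z0 = Sat(EF p) = {0, 3, 4, 5, 6}, add states in Sat(~a) with every successor in Z. Already a fixed point.
Sat(A[~a U EF p]) = {0, 3, 4, 5, 6}
1 ∉ Sat(A[~a U EF p]) = {0, 3, 4, 5, 6}, so the formula does not hold at 1.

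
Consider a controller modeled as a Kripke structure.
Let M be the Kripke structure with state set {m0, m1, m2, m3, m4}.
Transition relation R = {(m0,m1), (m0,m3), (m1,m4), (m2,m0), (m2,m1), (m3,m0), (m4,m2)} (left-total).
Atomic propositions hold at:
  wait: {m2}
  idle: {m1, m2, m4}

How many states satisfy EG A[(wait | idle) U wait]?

Sat(wait | idle) = {m1, m2, m4}
A[(wait | idle) U wait]: least fixpoint, start Z0 = Sat(wait) = {m2}, add states in Sat(wait | idle) with every successor in Z. Z1 = {m2, m4}; Z2 = {m1, m2, m4}; fixed.
Sat(A[(wait | idle) U wait]) = {m1, m2, m4}
EG A[(wait | idle) U wait]: greatest fixpoint, start Z0 = {m1, m2, m4}, keep only states in Sat with some successor in Z. Already a fixed point.
Sat(EG A[(wait | idle) U wait]) = {m1, m2, m4}
|Sat(EG A[(wait | idle) U wait])| = |{m1, m2, m4}| = 3.

3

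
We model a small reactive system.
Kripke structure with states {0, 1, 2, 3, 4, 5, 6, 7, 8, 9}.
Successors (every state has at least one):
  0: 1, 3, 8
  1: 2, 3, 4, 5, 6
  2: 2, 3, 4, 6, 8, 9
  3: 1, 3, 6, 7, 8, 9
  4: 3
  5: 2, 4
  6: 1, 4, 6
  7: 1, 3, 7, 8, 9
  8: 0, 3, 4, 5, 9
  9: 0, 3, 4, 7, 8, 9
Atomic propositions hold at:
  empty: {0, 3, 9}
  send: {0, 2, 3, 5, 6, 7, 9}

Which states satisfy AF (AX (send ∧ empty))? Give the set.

Sat(send ∧ empty) = {0, 3, 9}
Sat(AX (send ∧ empty)) = {s : every successor in {0, 3, 9}} = {4}
AF (AX (send ∧ empty)): least fixpoint, start Z0 = {4}, add states with every successor in Z. Already a fixed point.
Sat(AF (AX (send ∧ empty))) = {4}

{4}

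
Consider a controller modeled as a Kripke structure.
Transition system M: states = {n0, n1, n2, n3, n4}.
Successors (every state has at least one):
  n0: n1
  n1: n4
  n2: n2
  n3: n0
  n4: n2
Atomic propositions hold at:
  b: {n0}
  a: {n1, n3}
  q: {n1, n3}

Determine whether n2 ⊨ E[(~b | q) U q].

Sat(~b) = {n1, n2, n3, n4}
Sat(~b | q) = {n1, n2, n3, n4}
E[(~b | q) U q]: least fixpoint, start Z0 = Sat(q) = {n1, n3}, add states in Sat(~b | q) with some successor in Z. Already a fixed point.
Sat(E[(~b | q) U q]) = {n1, n3}
n2 ∉ Sat(E[(~b | q) U q]) = {n1, n3}, so the formula does not hold at n2.

No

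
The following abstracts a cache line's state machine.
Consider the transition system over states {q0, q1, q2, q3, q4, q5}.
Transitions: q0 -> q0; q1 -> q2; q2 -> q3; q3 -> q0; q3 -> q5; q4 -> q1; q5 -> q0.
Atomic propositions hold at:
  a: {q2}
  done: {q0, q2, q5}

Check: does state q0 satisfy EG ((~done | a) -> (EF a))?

Yes

Sat(~done) = {q1, q3, q4}
Sat(~done | a) = {q1, q2, q3, q4}
EF a: least fixpoint, start Z0 = {q2}, add states with some successor in Z. Z1 = {q1, q2}; Z2 = {q1, q2, q4}; fixed.
Sat(EF a) = {q1, q2, q4}
Sat((~done | a) -> (EF a)) = {q0, q1, q2, q4, q5}
EG ((~done | a) -> (EF a)): greatest fixpoint, start Z0 = {q0, q1, q2, q4, q5}, keep only states in Sat with some successor in Z. Z1 = {q0, q1, q4, q5}; Z2 = {q0, q4, q5}; Z3 = {q0, q5}; fixed.
Sat(EG ((~done | a) -> (EF a))) = {q0, q5}
q0 ∈ Sat(EG ((~done | a) -> (EF a))) = {q0, q5}, so the formula holds at q0.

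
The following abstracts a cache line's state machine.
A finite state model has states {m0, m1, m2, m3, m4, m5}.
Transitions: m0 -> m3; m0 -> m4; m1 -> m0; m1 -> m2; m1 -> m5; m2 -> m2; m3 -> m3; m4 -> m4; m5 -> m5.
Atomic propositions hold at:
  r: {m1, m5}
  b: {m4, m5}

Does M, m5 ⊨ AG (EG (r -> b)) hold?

Sat(r -> b) = {m0, m2, m3, m4, m5}
EG (r -> b): greatest fixpoint, start Z0 = {m0, m2, m3, m4, m5}, keep only states in Sat with some successor in Z. Already a fixed point.
Sat(EG (r -> b)) = {m0, m2, m3, m4, m5}
AG (EG (r -> b)): greatest fixpoint, start Z0 = {m0, m2, m3, m4, m5}, keep only states in Sat with every successor in Z. Already a fixed point.
Sat(AG (EG (r -> b))) = {m0, m2, m3, m4, m5}
m5 ∈ Sat(AG (EG (r -> b))) = {m0, m2, m3, m4, m5}, so the formula holds at m5.

Yes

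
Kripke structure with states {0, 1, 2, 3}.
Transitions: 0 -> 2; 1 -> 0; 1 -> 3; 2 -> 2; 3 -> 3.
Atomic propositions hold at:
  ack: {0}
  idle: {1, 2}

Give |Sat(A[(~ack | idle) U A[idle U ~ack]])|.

3

Sat(~ack) = {1, 2, 3}
Sat(~ack | idle) = {1, 2, 3}
A[idle U ~ack]: least fixpoint, start Z0 = Sat(~ack) = {1, 2, 3}, add states in Sat(idle) with every successor in Z. Already a fixed point.
Sat(A[idle U ~ack]) = {1, 2, 3}
A[(~ack | idle) U A[idle U ~ack]]: least fixpoint, start Z0 = Sat(A[idle U ~ack]) = {1, 2, 3}, add states in Sat(~ack | idle) with every successor in Z. Already a fixed point.
Sat(A[(~ack | idle) U A[idle U ~ack]]) = {1, 2, 3}
|Sat(A[(~ack | idle) U A[idle U ~ack]])| = |{1, 2, 3}| = 3.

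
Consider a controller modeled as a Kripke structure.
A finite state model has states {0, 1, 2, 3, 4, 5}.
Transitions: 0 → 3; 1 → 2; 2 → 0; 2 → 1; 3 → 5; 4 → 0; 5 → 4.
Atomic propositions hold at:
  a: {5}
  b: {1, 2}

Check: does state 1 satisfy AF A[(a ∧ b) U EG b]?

Yes

Sat(a ∧ b) = ∅
EG b: greatest fixpoint, start Z0 = {1, 2}, keep only states in Sat with some successor in Z. Already a fixed point.
Sat(EG b) = {1, 2}
A[(a ∧ b) U EG b]: least fixpoint, start Z0 = Sat(EG b) = {1, 2}, add states in Sat(a ∧ b) with every successor in Z. Already a fixed point.
Sat(A[(a ∧ b) U EG b]) = {1, 2}
AF A[(a ∧ b) U EG b]: least fixpoint, start Z0 = {1, 2}, add states with every successor in Z. Already a fixed point.
Sat(AF A[(a ∧ b) U EG b]) = {1, 2}
1 ∈ Sat(AF A[(a ∧ b) U EG b]) = {1, 2}, so the formula holds at 1.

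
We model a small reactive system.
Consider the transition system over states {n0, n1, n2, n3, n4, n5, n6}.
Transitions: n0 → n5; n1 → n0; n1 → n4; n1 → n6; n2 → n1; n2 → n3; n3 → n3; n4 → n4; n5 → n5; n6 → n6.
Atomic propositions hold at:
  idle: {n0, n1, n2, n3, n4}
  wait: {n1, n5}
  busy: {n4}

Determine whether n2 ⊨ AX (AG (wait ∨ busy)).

Sat(wait ∨ busy) = {n1, n4, n5}
AG (wait ∨ busy): greatest fixpoint, start Z0 = {n1, n4, n5}, keep only states in Sat with every successor in Z. Z1 = {n4, n5}; fixed.
Sat(AG (wait ∨ busy)) = {n4, n5}
Sat(AX (AG (wait ∨ busy))) = {s : every successor in {n4, n5}} = {n0, n4, n5}
n2 ∉ Sat(AX (AG (wait ∨ busy))) = {n0, n4, n5}, so the formula does not hold at n2.

No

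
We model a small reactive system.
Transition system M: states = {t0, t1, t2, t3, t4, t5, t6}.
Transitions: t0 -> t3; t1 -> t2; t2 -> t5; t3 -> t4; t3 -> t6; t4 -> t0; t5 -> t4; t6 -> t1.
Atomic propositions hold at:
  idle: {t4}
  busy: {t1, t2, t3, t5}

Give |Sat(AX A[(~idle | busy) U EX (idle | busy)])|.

5

Sat(~idle) = {t0, t1, t2, t3, t5, t6}
Sat(~idle | busy) = {t0, t1, t2, t3, t5, t6}
Sat(idle | busy) = {t1, t2, t3, t4, t5}
Sat(EX (idle | busy)) = {s : some successor in {t1, t2, t3, t4, t5}} = {t0, t1, t2, t3, t5, t6}
A[(~idle | busy) U EX (idle | busy)]: least fixpoint, start Z0 = Sat(EX (idle | busy)) = {t0, t1, t2, t3, t5, t6}, add states in Sat(~idle | busy) with every successor in Z. Already a fixed point.
Sat(A[(~idle | busy) U EX (idle | busy)]) = {t0, t1, t2, t3, t5, t6}
Sat(AX A[(~idle | busy) U EX (idle | busy)]) = {s : every successor in {t0, t1, t2, t3, t5, t6}} = {t0, t1, t2, t4, t6}
|Sat(AX A[(~idle | busy) U EX (idle | busy)])| = |{t0, t1, t2, t4, t6}| = 5.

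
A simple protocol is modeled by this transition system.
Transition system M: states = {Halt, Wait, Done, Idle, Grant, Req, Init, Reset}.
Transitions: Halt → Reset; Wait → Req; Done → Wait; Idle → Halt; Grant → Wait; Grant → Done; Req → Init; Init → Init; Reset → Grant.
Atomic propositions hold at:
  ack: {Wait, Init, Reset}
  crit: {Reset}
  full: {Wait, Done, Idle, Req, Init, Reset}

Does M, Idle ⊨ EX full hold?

No

Sat(EX full) = {s : some successor in {Wait, Done, Idle, Req, Init, Reset}} = {Halt, Wait, Done, Grant, Req, Init}
Idle ∉ Sat(EX full) = {Halt, Wait, Done, Grant, Req, Init}, so the formula does not hold at Idle.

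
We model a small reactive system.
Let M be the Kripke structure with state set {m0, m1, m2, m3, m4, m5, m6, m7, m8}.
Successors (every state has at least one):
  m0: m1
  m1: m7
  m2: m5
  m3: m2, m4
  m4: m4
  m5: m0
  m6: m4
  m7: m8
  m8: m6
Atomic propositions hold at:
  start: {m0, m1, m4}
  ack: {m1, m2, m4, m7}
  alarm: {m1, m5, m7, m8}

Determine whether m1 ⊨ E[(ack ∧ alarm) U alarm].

Yes

Sat(ack ∧ alarm) = {m1, m7}
E[(ack ∧ alarm) U alarm]: least fixpoint, start Z0 = Sat(alarm) = {m1, m5, m7, m8}, add states in Sat(ack ∧ alarm) with some successor in Z. Already a fixed point.
Sat(E[(ack ∧ alarm) U alarm]) = {m1, m5, m7, m8}
m1 ∈ Sat(E[(ack ∧ alarm) U alarm]) = {m1, m5, m7, m8}, so the formula holds at m1.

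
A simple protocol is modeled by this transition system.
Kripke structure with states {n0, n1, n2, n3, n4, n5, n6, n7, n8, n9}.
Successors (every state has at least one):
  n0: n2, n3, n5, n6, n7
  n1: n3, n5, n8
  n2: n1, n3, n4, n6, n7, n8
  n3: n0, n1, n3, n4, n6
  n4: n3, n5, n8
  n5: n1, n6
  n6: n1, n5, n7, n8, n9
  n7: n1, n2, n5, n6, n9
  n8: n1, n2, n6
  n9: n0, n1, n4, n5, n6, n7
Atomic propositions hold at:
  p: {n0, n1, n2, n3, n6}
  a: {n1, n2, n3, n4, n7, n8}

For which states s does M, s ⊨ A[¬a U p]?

{n0, n1, n2, n3, n5, n6}

Sat(¬a) = {n0, n5, n6, n9}
A[¬a U p]: least fixpoint, start Z0 = Sat(p) = {n0, n1, n2, n3, n6}, add states in Sat(¬a) with every successor in Z. Z1 = {n0, n1, n2, n3, n5, n6}; fixed.
Sat(A[¬a U p]) = {n0, n1, n2, n3, n5, n6}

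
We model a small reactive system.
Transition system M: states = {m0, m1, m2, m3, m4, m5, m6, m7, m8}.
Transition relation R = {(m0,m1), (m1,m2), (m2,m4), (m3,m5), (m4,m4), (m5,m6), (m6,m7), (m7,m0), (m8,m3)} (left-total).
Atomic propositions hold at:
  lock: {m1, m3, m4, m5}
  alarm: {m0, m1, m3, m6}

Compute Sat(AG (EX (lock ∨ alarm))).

Sat(lock ∨ alarm) = {m0, m1, m3, m4, m5, m6}
Sat(EX (lock ∨ alarm)) = {s : some successor in {m0, m1, m3, m4, m5, m6}} = {m0, m2, m3, m4, m5, m7, m8}
AG (EX (lock ∨ alarm)): greatest fixpoint, start Z0 = {m0, m2, m3, m4, m5, m7, m8}, keep only states in Sat with every successor in Z. Z1 = {m2, m3, m4, m7, m8}; Z2 = {m2, m4, m8}; Z3 = {m2, m4}; fixed.
Sat(AG (EX (lock ∨ alarm))) = {m2, m4}

{m2, m4}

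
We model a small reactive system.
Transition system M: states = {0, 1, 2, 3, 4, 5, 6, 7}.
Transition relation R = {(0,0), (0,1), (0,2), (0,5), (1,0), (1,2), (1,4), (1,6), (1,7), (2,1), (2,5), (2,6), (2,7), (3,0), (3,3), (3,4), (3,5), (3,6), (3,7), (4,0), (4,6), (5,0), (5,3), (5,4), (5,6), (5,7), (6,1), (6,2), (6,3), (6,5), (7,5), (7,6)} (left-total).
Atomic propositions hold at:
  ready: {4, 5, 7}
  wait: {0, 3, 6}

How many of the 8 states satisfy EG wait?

EG wait: greatest fixpoint, start Z0 = {0, 3, 6}, keep only states in Sat with some successor in Z. Already a fixed point.
Sat(EG wait) = {0, 3, 6}
|Sat(EG wait)| = |{0, 3, 6}| = 3.

3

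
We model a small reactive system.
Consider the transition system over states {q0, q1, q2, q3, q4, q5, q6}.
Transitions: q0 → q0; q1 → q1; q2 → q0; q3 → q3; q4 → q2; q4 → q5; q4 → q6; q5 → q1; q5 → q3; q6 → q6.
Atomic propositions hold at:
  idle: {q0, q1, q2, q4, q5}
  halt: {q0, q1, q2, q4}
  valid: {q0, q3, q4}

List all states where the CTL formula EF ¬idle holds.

{q3, q4, q5, q6}

Sat(¬idle) = {q3, q6}
EF ¬idle: least fixpoint, start Z0 = {q3, q6}, add states with some successor in Z. Z1 = {q3, q4, q5, q6}; fixed.
Sat(EF ¬idle) = {q3, q4, q5, q6}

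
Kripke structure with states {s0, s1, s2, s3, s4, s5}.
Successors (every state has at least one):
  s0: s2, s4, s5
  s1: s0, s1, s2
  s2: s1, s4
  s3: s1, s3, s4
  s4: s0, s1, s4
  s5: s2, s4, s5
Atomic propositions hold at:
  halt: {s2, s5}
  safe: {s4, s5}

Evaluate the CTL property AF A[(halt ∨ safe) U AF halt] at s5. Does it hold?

Sat(halt ∨ safe) = {s2, s4, s5}
AF halt: least fixpoint, start Z0 = {s2, s5}, add states with every successor in Z. Already a fixed point.
Sat(AF halt) = {s2, s5}
A[(halt ∨ safe) U AF halt]: least fixpoint, start Z0 = Sat(AF halt) = {s2, s5}, add states in Sat(halt ∨ safe) with every successor in Z. Already a fixed point.
Sat(A[(halt ∨ safe) U AF halt]) = {s2, s5}
AF A[(halt ∨ safe) U AF halt]: least fixpoint, start Z0 = {s2, s5}, add states with every successor in Z. Already a fixed point.
Sat(AF A[(halt ∨ safe) U AF halt]) = {s2, s5}
s5 ∈ Sat(AF A[(halt ∨ safe) U AF halt]) = {s2, s5}, so the formula holds at s5.

Yes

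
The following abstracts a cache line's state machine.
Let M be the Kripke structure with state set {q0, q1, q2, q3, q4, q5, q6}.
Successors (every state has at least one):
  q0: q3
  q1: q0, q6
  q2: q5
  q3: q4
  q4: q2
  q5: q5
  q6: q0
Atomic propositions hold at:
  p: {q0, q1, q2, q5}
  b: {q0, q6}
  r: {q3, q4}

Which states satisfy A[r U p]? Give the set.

{q0, q1, q2, q3, q4, q5}

A[r U p]: least fixpoint, start Z0 = Sat(p) = {q0, q1, q2, q5}, add states in Sat(r) with every successor in Z. Z1 = {q0, q1, q2, q4, q5}; Z2 = {q0, q1, q2, q3, q4, q5}; fixed.
Sat(A[r U p]) = {q0, q1, q2, q3, q4, q5}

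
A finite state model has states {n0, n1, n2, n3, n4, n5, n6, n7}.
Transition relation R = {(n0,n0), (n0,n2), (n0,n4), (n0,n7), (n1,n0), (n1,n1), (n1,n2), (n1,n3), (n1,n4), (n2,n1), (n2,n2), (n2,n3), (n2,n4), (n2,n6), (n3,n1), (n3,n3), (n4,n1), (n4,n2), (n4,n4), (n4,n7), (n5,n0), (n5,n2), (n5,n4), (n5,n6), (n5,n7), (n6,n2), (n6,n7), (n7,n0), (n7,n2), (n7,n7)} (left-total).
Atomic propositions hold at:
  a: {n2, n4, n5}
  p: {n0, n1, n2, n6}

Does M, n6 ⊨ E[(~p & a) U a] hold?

Sat(~p) = {n3, n4, n5, n7}
Sat(~p & a) = {n4, n5}
E[(~p & a) U a]: least fixpoint, start Z0 = Sat(a) = {n2, n4, n5}, add states in Sat(~p & a) with some successor in Z. Already a fixed point.
Sat(E[(~p & a) U a]) = {n2, n4, n5}
n6 ∉ Sat(E[(~p & a) U a]) = {n2, n4, n5}, so the formula does not hold at n6.

No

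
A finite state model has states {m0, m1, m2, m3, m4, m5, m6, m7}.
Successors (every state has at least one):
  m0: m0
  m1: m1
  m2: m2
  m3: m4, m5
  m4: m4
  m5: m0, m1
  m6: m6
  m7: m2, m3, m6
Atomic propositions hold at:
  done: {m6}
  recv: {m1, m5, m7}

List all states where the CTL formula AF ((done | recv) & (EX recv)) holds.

{m1, m5}

Sat(done | recv) = {m1, m5, m6, m7}
Sat(EX recv) = {s : some successor in {m1, m5, m7}} = {m1, m3, m5}
Sat((done | recv) & (EX recv)) = {m1, m5}
AF ((done | recv) & (EX recv)): least fixpoint, start Z0 = {m1, m5}, add states with every successor in Z. Already a fixed point.
Sat(AF ((done | recv) & (EX recv))) = {m1, m5}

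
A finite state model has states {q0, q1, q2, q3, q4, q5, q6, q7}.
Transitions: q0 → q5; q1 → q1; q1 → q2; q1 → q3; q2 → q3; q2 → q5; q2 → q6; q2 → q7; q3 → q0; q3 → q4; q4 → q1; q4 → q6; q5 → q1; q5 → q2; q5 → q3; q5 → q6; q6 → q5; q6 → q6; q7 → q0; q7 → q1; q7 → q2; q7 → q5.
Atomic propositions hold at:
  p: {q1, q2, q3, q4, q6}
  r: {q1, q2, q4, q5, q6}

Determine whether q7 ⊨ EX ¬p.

Sat(¬p) = {q0, q5, q7}
Sat(EX ¬p) = {s : some successor in {q0, q5, q7}} = {q0, q2, q3, q6, q7}
q7 ∈ Sat(EX ¬p) = {q0, q2, q3, q6, q7}, so the formula holds at q7.

Yes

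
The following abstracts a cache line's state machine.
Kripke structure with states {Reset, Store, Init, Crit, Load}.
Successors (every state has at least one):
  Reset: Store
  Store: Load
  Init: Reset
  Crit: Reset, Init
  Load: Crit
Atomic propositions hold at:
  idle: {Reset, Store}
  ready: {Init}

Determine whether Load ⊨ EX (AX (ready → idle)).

No

Sat(ready → idle) = {Reset, Store, Crit, Load}
Sat(AX (ready → idle)) = {s : every successor in {Reset, Store, Crit, Load}} = {Reset, Store, Init, Load}
Sat(EX (AX (ready → idle))) = {s : some successor in {Reset, Store, Init, Load}} = {Reset, Store, Init, Crit}
Load ∉ Sat(EX (AX (ready → idle))) = {Reset, Store, Init, Crit}, so the formula does not hold at Load.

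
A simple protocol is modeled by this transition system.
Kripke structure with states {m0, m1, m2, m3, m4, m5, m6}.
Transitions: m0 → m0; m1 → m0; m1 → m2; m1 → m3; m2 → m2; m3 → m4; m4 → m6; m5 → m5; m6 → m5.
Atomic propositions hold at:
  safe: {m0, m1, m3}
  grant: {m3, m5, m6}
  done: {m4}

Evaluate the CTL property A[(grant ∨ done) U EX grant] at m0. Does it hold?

Sat(grant ∨ done) = {m3, m4, m5, m6}
Sat(EX grant) = {s : some successor in {m3, m5, m6}} = {m1, m4, m5, m6}
A[(grant ∨ done) U EX grant]: least fixpoint, start Z0 = Sat(EX grant) = {m1, m4, m5, m6}, add states in Sat(grant ∨ done) with every successor in Z. Z1 = {m1, m3, m4, m5, m6}; fixed.
Sat(A[(grant ∨ done) U EX grant]) = {m1, m3, m4, m5, m6}
m0 ∉ Sat(A[(grant ∨ done) U EX grant]) = {m1, m3, m4, m5, m6}, so the formula does not hold at m0.

No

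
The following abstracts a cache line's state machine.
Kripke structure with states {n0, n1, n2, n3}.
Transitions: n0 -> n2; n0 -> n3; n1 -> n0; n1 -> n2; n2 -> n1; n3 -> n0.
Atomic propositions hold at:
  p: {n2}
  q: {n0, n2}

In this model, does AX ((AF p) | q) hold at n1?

Yes

AF p: least fixpoint, start Z0 = {n2}, add states with every successor in Z. Already a fixed point.
Sat(AF p) = {n2}
Sat((AF p) | q) = {n0, n2}
Sat(AX ((AF p) | q)) = {s : every successor in {n0, n2}} = {n1, n3}
n1 ∈ Sat(AX ((AF p) | q)) = {n1, n3}, so the formula holds at n1.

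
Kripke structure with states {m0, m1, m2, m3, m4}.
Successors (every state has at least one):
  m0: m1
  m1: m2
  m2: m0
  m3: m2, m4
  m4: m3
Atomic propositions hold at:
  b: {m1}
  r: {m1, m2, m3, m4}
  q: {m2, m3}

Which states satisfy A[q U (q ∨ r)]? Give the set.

Sat(q ∨ r) = {m1, m2, m3, m4}
A[q U (q ∨ r)]: least fixpoint, start Z0 = Sat((q ∨ r)) = {m1, m2, m3, m4}, add states in Sat(q) with every successor in Z. Already a fixed point.
Sat(A[q U (q ∨ r)]) = {m1, m2, m3, m4}

{m1, m2, m3, m4}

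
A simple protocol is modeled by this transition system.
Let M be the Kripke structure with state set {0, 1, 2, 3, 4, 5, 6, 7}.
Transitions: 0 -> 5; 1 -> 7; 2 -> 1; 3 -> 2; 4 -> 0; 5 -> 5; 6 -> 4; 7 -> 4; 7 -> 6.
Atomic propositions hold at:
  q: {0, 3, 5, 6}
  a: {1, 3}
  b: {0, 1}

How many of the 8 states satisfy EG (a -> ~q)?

Sat(~q) = {1, 2, 4, 7}
Sat(a -> ~q) = {0, 1, 2, 4, 5, 6, 7}
EG (a -> ~q): greatest fixpoint, start Z0 = {0, 1, 2, 4, 5, 6, 7}, keep only states in Sat with some successor in Z. Already a fixed point.
Sat(EG (a -> ~q)) = {0, 1, 2, 4, 5, 6, 7}
|Sat(EG (a -> ~q))| = |{0, 1, 2, 4, 5, 6, 7}| = 7.

7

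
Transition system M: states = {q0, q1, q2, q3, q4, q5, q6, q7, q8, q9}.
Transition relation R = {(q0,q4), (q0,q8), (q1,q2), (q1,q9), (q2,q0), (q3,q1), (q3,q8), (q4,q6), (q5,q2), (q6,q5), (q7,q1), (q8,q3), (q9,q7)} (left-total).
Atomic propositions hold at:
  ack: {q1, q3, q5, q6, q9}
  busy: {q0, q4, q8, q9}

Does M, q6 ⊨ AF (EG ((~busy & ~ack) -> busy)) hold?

Yes

Sat(~busy) = {q1, q2, q3, q5, q6, q7}
Sat(~ack) = {q0, q2, q4, q7, q8}
Sat(~busy & ~ack) = {q2, q7}
Sat((~busy & ~ack) -> busy) = {q0, q1, q3, q4, q5, q6, q8, q9}
EG ((~busy & ~ack) -> busy): greatest fixpoint, start Z0 = {q0, q1, q3, q4, q5, q6, q8, q9}, keep only states in Sat with some successor in Z. Z1 = {q0, q1, q3, q4, q6, q8}; Z2 = {q0, q3, q4, q8}; Z3 = {q0, q3, q8}; fixed.
Sat(EG ((~busy & ~ack) -> busy)) = {q0, q3, q8}
AF (EG ((~busy & ~ack) -> busy)): least fixpoint, start Z0 = {q0, q3, q8}, add states with every successor in Z. Z1 = {q0, q2, q3, q8}; Z2 = {q0, q2, q3, q5, q8}; Z3 = {q0, q2, q3, q5, q6, q8}; Z4 = {q0, q2, q3, q4, q5, q6, q8}; fixed.
Sat(AF (EG ((~busy & ~ack) -> busy))) = {q0, q2, q3, q4, q5, q6, q8}
q6 ∈ Sat(AF (EG ((~busy & ~ack) -> busy))) = {q0, q2, q3, q4, q5, q6, q8}, so the formula holds at q6.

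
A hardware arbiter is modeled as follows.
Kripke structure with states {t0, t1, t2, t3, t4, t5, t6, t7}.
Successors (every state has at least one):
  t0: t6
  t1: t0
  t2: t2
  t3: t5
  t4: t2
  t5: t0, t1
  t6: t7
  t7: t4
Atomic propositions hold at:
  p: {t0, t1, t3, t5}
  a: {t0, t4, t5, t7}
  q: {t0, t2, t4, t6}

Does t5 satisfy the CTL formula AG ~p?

No

Sat(~p) = {t2, t4, t6, t7}
AG ~p: greatest fixpoint, start Z0 = {t2, t4, t6, t7}, keep only states in Sat with every successor in Z. Already a fixed point.
Sat(AG ~p) = {t2, t4, t6, t7}
t5 ∉ Sat(AG ~p) = {t2, t4, t6, t7}, so the formula does not hold at t5.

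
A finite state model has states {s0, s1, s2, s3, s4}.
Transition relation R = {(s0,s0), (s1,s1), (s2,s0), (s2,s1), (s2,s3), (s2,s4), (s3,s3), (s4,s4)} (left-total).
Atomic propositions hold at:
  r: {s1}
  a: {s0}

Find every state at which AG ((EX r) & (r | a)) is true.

Sat(EX r) = {s : some successor in {s1}} = {s1, s2}
Sat(r | a) = {s0, s1}
Sat((EX r) & (r | a)) = {s1}
AG ((EX r) & (r | a)): greatest fixpoint, start Z0 = {s1}, keep only states in Sat with every successor in Z. Already a fixed point.
Sat(AG ((EX r) & (r | a))) = {s1}

{s1}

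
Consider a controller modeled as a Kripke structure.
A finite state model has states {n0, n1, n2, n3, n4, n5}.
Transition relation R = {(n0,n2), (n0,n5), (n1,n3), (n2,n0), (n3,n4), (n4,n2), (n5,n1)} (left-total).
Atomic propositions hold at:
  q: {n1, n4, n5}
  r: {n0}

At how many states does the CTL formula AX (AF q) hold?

3

AF q: least fixpoint, start Z0 = {n1, n4, n5}, add states with every successor in Z. Z1 = {n1, n3, n4, n5}; fixed.
Sat(AF q) = {n1, n3, n4, n5}
Sat(AX (AF q)) = {s : every successor in {n1, n3, n4, n5}} = {n1, n3, n5}
|Sat(AX (AF q))| = |{n1, n3, n5}| = 3.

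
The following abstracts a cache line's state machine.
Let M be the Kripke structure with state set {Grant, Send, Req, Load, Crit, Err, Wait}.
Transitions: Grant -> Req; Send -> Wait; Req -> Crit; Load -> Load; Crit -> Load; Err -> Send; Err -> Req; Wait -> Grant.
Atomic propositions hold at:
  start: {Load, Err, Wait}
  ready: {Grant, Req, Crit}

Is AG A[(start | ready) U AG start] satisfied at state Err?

No

Sat(start | ready) = {Grant, Req, Load, Crit, Err, Wait}
AG start: greatest fixpoint, start Z0 = {Load, Err, Wait}, keep only states in Sat with every successor in Z. Z1 = {Load}; fixed.
Sat(AG start) = {Load}
A[(start | ready) U AG start]: least fixpoint, start Z0 = Sat(AG start) = {Load}, add states in Sat(start | ready) with every successor in Z. Z1 = {Load, Crit}; Z2 = {Req, Load, Crit}; Z3 = {Grant, Req, Load, Crit}; Z4 = {Grant, Req, Load, Crit, Wait}; fixed.
Sat(A[(start | ready) U AG start]) = {Grant, Req, Load, Crit, Wait}
AG A[(start | ready) U AG start]: greatest fixpoint, start Z0 = {Grant, Req, Load, Crit, Wait}, keep only states in Sat with every successor in Z. Already a fixed point.
Sat(AG A[(start | ready) U AG start]) = {Grant, Req, Load, Crit, Wait}
Err ∉ Sat(AG A[(start | ready) U AG start]) = {Grant, Req, Load, Crit, Wait}, so the formula does not hold at Err.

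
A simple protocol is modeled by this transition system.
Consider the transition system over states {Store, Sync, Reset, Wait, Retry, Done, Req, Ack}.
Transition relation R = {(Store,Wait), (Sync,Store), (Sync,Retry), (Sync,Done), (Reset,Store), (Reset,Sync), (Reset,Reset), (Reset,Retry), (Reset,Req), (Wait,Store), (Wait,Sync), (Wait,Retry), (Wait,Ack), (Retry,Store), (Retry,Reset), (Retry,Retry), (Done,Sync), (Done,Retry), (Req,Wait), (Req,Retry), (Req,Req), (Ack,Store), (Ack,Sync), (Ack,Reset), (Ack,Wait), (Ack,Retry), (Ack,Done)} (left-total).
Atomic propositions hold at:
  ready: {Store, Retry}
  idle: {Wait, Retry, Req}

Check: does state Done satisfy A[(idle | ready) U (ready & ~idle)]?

Sat(idle | ready) = {Store, Wait, Retry, Req}
Sat(~idle) = {Store, Sync, Reset, Done, Ack}
Sat(ready & ~idle) = {Store}
A[(idle | ready) U (ready & ~idle)]: least fixpoint, start Z0 = Sat((ready & ~idle)) = {Store}, add states in Sat(idle | ready) with every successor in Z. Already a fixed point.
Sat(A[(idle | ready) U (ready & ~idle)]) = {Store}
Done ∉ Sat(A[(idle | ready) U (ready & ~idle)]) = {Store}, so the formula does not hold at Done.

No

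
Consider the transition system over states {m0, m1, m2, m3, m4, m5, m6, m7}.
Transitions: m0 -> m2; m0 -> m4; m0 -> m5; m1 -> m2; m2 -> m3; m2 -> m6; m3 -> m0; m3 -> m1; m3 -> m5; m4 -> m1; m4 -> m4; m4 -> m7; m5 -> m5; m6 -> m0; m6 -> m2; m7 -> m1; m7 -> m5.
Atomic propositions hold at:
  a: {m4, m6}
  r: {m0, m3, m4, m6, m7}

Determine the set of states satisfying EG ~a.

Sat(~a) = {m0, m1, m2, m3, m5, m7}
EG ~a: greatest fixpoint, start Z0 = {m0, m1, m2, m3, m5, m7}, keep only states in Sat with some successor in Z. Already a fixed point.
Sat(EG ~a) = {m0, m1, m2, m3, m5, m7}

{m0, m1, m2, m3, m5, m7}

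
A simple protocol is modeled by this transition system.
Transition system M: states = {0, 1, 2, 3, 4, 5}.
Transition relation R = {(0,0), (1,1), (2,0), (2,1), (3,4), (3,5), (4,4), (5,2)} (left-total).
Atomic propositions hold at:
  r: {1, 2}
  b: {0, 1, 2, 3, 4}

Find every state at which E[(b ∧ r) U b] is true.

Sat(b ∧ r) = {1, 2}
E[(b ∧ r) U b]: least fixpoint, start Z0 = Sat(b) = {0, 1, 2, 3, 4}, add states in Sat(b ∧ r) with some successor in Z. Already a fixed point.
Sat(E[(b ∧ r) U b]) = {0, 1, 2, 3, 4}

{0, 1, 2, 3, 4}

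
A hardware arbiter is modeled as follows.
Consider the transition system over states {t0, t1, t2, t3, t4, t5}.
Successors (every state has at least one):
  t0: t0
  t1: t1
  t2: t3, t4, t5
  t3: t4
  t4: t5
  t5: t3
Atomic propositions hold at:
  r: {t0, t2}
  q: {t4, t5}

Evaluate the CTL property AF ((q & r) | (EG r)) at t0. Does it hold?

Sat(q & r) = ∅
EG r: greatest fixpoint, start Z0 = {t0, t2}, keep only states in Sat with some successor in Z. Z1 = {t0}; fixed.
Sat(EG r) = {t0}
Sat((q & r) | (EG r)) = {t0}
AF ((q & r) | (EG r)): least fixpoint, start Z0 = {t0}, add states with every successor in Z. Already a fixed point.
Sat(AF ((q & r) | (EG r))) = {t0}
t0 ∈ Sat(AF ((q & r) | (EG r))) = {t0}, so the formula holds at t0.

Yes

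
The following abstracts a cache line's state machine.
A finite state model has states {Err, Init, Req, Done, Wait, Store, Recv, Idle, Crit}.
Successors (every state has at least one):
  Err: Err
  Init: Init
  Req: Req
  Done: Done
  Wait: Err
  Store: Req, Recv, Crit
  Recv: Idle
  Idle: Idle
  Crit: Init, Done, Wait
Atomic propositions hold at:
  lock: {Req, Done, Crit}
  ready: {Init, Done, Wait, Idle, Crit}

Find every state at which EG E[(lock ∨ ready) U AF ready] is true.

Sat(lock ∨ ready) = {Init, Req, Done, Wait, Idle, Crit}
AF ready: least fixpoint, start Z0 = {Init, Done, Wait, Idle, Crit}, add states with every successor in Z. Z1 = {Init, Done, Wait, Recv, Idle, Crit}; fixed.
Sat(AF ready) = {Init, Done, Wait, Recv, Idle, Crit}
E[(lock ∨ ready) U AF ready]: least fixpoint, start Z0 = Sat(AF ready) = {Init, Done, Wait, Recv, Idle, Crit}, add states in Sat(lock ∨ ready) with some successor in Z. Already a fixed point.
Sat(E[(lock ∨ ready) U AF ready]) = {Init, Done, Wait, Recv, Idle, Crit}
EG E[(lock ∨ ready) U AF ready]: greatest fixpoint, start Z0 = {Init, Done, Wait, Recv, Idle, Crit}, keep only states in Sat with some successor in Z. Z1 = {Init, Done, Recv, Idle, Crit}; fixed.
Sat(EG E[(lock ∨ ready) U AF ready]) = {Init, Done, Recv, Idle, Crit}

{Init, Done, Recv, Idle, Crit}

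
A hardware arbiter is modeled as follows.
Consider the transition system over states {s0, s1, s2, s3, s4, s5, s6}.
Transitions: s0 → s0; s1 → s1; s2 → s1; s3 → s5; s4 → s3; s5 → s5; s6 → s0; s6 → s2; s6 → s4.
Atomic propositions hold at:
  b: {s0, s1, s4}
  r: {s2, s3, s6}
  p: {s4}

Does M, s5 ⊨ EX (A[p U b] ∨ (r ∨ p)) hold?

A[p U b]: least fixpoint, start Z0 = Sat(b) = {s0, s1, s4}, add states in Sat(p) with every successor in Z. Already a fixed point.
Sat(A[p U b]) = {s0, s1, s4}
Sat(r ∨ p) = {s2, s3, s4, s6}
Sat(A[p U b] ∨ (r ∨ p)) = {s0, s1, s2, s3, s4, s6}
Sat(EX (A[p U b] ∨ (r ∨ p))) = {s : some successor in {s0, s1, s2, s3, s4, s6}} = {s0, s1, s2, s4, s6}
s5 ∉ Sat(EX (A[p U b] ∨ (r ∨ p))) = {s0, s1, s2, s4, s6}, so the formula does not hold at s5.

No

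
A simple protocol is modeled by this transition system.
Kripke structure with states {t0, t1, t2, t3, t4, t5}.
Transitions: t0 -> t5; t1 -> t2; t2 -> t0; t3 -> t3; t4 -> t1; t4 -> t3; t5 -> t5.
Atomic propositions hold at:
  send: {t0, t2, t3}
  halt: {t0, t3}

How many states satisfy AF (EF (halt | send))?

Sat(halt | send) = {t0, t2, t3}
EF (halt | send): least fixpoint, start Z0 = {t0, t2, t3}, add states with some successor in Z. Z1 = {t0, t1, t2, t3, t4}; fixed.
Sat(EF (halt | send)) = {t0, t1, t2, t3, t4}
AF (EF (halt | send)): least fixpoint, start Z0 = {t0, t1, t2, t3, t4}, add states with every successor in Z. Already a fixed point.
Sat(AF (EF (halt | send))) = {t0, t1, t2, t3, t4}
|Sat(AF (EF (halt | send)))| = |{t0, t1, t2, t3, t4}| = 5.

5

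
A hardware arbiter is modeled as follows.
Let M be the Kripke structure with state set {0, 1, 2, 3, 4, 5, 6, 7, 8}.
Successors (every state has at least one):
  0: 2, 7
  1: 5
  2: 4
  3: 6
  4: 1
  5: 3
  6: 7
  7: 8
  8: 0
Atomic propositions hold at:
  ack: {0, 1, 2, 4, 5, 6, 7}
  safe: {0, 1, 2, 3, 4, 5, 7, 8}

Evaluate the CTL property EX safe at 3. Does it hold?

No

Sat(EX safe) = {s : some successor in {0, 1, 2, 3, 4, 5, 7, 8}} = {0, 1, 2, 4, 5, 6, 7, 8}
3 ∉ Sat(EX safe) = {0, 1, 2, 4, 5, 6, 7, 8}, so the formula does not hold at 3.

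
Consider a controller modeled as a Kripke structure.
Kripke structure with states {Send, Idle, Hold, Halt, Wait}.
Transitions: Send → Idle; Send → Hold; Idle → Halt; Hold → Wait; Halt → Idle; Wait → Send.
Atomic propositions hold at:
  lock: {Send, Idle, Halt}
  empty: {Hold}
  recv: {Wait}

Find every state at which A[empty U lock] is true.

A[empty U lock]: least fixpoint, start Z0 = Sat(lock) = {Send, Idle, Halt}, add states in Sat(empty) with every successor in Z. Already a fixed point.
Sat(A[empty U lock]) = {Send, Idle, Halt}

{Send, Idle, Halt}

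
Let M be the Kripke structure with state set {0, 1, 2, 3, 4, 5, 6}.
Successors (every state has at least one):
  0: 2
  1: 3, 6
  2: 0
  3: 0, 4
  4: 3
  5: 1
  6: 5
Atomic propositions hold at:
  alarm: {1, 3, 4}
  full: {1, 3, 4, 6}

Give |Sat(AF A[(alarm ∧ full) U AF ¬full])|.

Sat(alarm ∧ full) = {1, 3, 4}
Sat(¬full) = {0, 2, 5}
AF ¬full: least fixpoint, start Z0 = {0, 2, 5}, add states with every successor in Z. Z1 = {0, 2, 5, 6}; fixed.
Sat(AF ¬full) = {0, 2, 5, 6}
A[(alarm ∧ full) U AF ¬full]: least fixpoint, start Z0 = Sat(AF ¬full) = {0, 2, 5, 6}, add states in Sat(alarm ∧ full) with every successor in Z. Already a fixed point.
Sat(A[(alarm ∧ full) U AF ¬full]) = {0, 2, 5, 6}
AF A[(alarm ∧ full) U AF ¬full]: least fixpoint, start Z0 = {0, 2, 5, 6}, add states with every successor in Z. Already a fixed point.
Sat(AF A[(alarm ∧ full) U AF ¬full]) = {0, 2, 5, 6}
|Sat(AF A[(alarm ∧ full) U AF ¬full])| = |{0, 2, 5, 6}| = 4.

4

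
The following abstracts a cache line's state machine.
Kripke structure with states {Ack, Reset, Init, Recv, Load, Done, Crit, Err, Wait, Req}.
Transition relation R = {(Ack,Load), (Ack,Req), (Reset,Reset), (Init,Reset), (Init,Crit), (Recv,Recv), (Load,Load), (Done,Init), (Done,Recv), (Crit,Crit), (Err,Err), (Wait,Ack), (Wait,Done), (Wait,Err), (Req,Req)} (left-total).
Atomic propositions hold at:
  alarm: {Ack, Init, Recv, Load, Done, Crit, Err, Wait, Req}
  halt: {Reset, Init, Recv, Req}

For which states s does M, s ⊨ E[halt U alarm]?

{Ack, Init, Recv, Load, Done, Crit, Err, Wait, Req}

E[halt U alarm]: least fixpoint, start Z0 = Sat(alarm) = {Ack, Init, Recv, Load, Done, Crit, Err, Wait, Req}, add states in Sat(halt) with some successor in Z. Already a fixed point.
Sat(E[halt U alarm]) = {Ack, Init, Recv, Load, Done, Crit, Err, Wait, Req}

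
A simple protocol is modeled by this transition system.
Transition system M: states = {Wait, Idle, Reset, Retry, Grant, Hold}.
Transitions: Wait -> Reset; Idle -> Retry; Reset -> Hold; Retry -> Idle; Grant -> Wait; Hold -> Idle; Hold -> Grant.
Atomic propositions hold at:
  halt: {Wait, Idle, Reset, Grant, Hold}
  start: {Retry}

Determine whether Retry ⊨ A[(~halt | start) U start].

Yes

Sat(~halt) = {Retry}
Sat(~halt | start) = {Retry}
A[(~halt | start) U start]: least fixpoint, start Z0 = Sat(start) = {Retry}, add states in Sat(~halt | start) with every successor in Z. Already a fixed point.
Sat(A[(~halt | start) U start]) = {Retry}
Retry ∈ Sat(A[(~halt | start) U start]) = {Retry}, so the formula holds at Retry.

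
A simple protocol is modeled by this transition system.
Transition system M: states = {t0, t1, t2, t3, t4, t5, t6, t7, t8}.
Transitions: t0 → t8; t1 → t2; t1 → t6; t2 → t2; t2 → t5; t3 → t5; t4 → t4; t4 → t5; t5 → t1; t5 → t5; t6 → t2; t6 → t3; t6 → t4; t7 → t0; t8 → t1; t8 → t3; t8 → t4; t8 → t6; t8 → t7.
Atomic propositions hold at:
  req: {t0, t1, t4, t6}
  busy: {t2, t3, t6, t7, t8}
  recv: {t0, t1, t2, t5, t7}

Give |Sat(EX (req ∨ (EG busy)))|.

EG busy: greatest fixpoint, start Z0 = {t2, t3, t6, t7, t8}, keep only states in Sat with some successor in Z. Z1 = {t2, t6, t8}; fixed.
Sat(EG busy) = {t2, t6, t8}
Sat(req ∨ (EG busy)) = {t0, t1, t2, t4, t6, t8}
Sat(EX (req ∨ (EG busy))) = {s : some successor in {t0, t1, t2, t4, t6, t8}} = {t0, t1, t2, t4, t5, t6, t7, t8}
|Sat(EX (req ∨ (EG busy)))| = |{t0, t1, t2, t4, t5, t6, t7, t8}| = 8.

8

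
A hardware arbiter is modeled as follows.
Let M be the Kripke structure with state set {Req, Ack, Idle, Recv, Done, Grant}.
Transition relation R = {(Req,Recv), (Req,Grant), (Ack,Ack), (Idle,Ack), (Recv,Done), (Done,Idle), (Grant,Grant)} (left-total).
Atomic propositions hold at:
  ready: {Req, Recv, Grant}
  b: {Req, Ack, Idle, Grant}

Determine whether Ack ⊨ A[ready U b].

A[ready U b]: least fixpoint, start Z0 = Sat(b) = {Req, Ack, Idle, Grant}, add states in Sat(ready) with every successor in Z. Already a fixed point.
Sat(A[ready U b]) = {Req, Ack, Idle, Grant}
Ack ∈ Sat(A[ready U b]) = {Req, Ack, Idle, Grant}, so the formula holds at Ack.

Yes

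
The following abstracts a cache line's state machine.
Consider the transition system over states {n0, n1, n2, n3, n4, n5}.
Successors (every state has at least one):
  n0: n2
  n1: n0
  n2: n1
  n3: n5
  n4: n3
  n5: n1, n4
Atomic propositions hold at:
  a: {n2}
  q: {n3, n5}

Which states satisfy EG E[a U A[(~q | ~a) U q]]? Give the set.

Sat(~q) = {n0, n1, n2, n4}
Sat(~a) = {n0, n1, n3, n4, n5}
Sat(~q | ~a) = {n0, n1, n2, n3, n4, n5}
A[(~q | ~a) U q]: least fixpoint, start Z0 = Sat(q) = {n3, n5}, add states in Sat(~q | ~a) with every successor in Z. Z1 = {n3, n4, n5}; fixed.
Sat(A[(~q | ~a) U q]) = {n3, n4, n5}
E[a U A[(~q | ~a) U q]]: least fixpoint, start Z0 = Sat(A[(~q | ~a) U q]) = {n3, n4, n5}, add states in Sat(a) with some successor in Z. Already a fixed point.
Sat(E[a U A[(~q | ~a) U q]]) = {n3, n4, n5}
EG E[a U A[(~q | ~a) U q]]: greatest fixpoint, start Z0 = {n3, n4, n5}, keep only states in Sat with some successor in Z. Already a fixed point.
Sat(EG E[a U A[(~q | ~a) U q]]) = {n3, n4, n5}

{n3, n4, n5}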